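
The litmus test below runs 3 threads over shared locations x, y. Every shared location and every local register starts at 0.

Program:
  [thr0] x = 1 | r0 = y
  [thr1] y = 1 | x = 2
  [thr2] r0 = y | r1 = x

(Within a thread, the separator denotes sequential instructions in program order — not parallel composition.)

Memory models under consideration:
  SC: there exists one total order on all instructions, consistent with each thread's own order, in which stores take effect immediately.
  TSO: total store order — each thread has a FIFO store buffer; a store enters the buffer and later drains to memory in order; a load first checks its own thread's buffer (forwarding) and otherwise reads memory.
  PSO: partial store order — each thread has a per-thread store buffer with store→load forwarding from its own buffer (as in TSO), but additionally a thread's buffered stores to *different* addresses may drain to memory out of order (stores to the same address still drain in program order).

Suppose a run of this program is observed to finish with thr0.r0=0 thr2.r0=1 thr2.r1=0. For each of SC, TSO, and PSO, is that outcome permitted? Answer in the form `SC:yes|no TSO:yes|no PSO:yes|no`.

SC:no TSO:yes PSO:yes

outcome vector order: (thr0.r0,thr2.r0,thr2.r1)
under SC → 000 001 002 011 012 100 101 102 110 111 112
under TSO → 000 001 002 010 011 012 100 101 102 110 111 112
under PSO → 000 001 002 010 011 012 100 101 102 110 111 112
target 010 ∈ {TSO,PSO}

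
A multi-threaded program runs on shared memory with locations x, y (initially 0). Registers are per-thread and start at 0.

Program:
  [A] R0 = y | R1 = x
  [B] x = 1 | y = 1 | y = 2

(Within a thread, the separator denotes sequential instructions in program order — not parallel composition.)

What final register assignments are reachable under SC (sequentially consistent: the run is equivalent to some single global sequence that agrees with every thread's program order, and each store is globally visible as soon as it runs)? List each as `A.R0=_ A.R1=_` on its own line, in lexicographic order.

outcome vector order: (A.R0,A.R1)
|SC outcomes| = 4

A.R0=0 A.R1=0
A.R0=0 A.R1=1
A.R0=1 A.R1=1
A.R0=2 A.R1=1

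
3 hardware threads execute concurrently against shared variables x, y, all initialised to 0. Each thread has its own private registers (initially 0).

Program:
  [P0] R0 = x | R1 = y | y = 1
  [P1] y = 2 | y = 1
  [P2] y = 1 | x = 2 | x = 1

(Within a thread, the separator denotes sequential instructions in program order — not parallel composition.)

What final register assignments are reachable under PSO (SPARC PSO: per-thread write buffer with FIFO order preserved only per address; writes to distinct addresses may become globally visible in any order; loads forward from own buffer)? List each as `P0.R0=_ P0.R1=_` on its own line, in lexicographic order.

outcome vector order: (P0.R0,P0.R1)
|PSO outcomes| = 9

P0.R0=0 P0.R1=0
P0.R0=0 P0.R1=1
P0.R0=0 P0.R1=2
P0.R0=1 P0.R1=0
P0.R0=1 P0.R1=1
P0.R0=1 P0.R1=2
P0.R0=2 P0.R1=0
P0.R0=2 P0.R1=1
P0.R0=2 P0.R1=2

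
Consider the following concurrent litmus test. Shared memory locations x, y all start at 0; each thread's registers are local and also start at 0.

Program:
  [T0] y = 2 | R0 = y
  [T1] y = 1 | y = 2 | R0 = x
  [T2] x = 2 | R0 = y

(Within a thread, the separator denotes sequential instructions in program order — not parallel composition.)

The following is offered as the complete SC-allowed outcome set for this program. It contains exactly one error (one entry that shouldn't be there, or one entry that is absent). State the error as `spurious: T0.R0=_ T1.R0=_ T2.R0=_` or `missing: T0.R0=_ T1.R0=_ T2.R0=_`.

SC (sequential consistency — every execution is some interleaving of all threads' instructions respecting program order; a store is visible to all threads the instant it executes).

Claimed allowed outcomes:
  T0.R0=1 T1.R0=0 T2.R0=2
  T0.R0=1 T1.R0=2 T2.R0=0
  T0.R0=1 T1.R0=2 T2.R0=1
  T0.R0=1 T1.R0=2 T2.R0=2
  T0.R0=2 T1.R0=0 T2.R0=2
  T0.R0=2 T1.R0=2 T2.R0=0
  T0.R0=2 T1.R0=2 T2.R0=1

outcome vector order: (T0.R0,T1.R0,T2.R0)
under SC → <1 0 2>; <1 2 0>; <1 2 1>; <1 2 2>; <2 0 2>; <2 2 0>; <2 2 1>; <2 2 2>
SC∖claimed = {<2 2 2>}

missing: T0.R0=2 T1.R0=2 T2.R0=2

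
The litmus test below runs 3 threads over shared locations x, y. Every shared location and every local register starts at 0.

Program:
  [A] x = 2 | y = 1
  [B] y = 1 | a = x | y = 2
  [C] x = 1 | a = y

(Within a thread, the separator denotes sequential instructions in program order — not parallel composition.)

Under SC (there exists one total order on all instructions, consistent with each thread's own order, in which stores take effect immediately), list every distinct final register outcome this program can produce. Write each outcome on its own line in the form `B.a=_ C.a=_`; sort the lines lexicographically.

outcome vector order: (B.a,C.a)
|SC outcomes| = 8

B.a=0 C.a=1
B.a=0 C.a=2
B.a=1 C.a=0
B.a=1 C.a=1
B.a=1 C.a=2
B.a=2 C.a=0
B.a=2 C.a=1
B.a=2 C.a=2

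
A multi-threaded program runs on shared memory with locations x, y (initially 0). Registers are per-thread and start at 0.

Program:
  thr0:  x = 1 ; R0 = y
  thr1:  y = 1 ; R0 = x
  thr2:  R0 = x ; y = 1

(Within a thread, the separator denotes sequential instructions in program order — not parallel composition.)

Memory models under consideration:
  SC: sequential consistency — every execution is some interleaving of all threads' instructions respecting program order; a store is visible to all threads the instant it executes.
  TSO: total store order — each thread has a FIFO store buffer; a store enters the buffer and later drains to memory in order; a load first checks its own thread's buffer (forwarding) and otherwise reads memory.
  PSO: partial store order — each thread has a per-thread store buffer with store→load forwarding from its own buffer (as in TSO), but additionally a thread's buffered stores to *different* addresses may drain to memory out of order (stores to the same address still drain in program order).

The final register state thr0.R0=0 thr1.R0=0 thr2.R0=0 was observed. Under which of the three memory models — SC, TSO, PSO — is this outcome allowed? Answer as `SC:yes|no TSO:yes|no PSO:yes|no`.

SC:no TSO:yes PSO:yes

outcome vector order: (thr0.R0,thr1.R0,thr2.R0)
SC: 6 outcomes — {<0 1 0>; <0 1 1>; <1 0 0>; <1 0 1>; <1 1 0>; <1 1 1>}
TSO: 8 outcomes — {<0 0 0>; <0 0 1>; <0 1 0>; <0 1 1>; <1 0 0>; <1 0 1>; <1 1 0>; <1 1 1>}
PSO: 8 outcomes — {<0 0 0>; <0 0 1>; <0 1 0>; <0 1 1>; <1 0 0>; <1 0 1>; <1 1 0>; <1 1 1>}
target <0 0 0> ∈ {TSO,PSO}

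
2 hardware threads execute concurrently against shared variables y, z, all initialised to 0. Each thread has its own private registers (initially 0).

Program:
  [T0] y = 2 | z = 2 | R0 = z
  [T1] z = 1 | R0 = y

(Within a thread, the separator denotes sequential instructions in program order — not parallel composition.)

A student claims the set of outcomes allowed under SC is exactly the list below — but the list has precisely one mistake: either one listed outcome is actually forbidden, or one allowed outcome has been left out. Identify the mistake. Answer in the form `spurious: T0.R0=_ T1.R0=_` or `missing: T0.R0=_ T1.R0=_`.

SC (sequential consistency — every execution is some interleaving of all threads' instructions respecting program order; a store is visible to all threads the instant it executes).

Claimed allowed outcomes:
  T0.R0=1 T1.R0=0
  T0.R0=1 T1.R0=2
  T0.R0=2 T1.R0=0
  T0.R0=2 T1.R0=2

outcome vector order: (T0.R0,T1.R0)
SC (3): 12 20 22
claimed∖SC = {10}

spurious: T0.R0=1 T1.R0=0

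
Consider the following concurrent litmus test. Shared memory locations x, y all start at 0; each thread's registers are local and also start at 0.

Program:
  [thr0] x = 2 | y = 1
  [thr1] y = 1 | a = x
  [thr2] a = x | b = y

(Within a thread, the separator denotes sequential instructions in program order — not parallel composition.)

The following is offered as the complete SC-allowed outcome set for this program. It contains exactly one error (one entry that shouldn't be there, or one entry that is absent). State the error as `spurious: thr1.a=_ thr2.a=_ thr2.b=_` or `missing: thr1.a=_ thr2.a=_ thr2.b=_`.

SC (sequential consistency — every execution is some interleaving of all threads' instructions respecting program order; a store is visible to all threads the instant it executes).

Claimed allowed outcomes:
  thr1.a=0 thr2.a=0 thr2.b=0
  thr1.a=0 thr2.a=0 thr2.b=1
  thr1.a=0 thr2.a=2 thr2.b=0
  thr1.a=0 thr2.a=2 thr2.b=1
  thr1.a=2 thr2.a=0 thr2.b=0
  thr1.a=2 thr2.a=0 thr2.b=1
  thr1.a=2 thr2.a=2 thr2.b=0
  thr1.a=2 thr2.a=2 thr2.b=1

spurious: thr1.a=0 thr2.a=2 thr2.b=0

outcome vector order: (thr1.a,thr2.a,thr2.b)
[SC] allowed = {(0,0,0); (0,0,1); (0,2,1); (2,0,0); (2,0,1); (2,2,0); (2,2,1)}
claimed∖SC = {(0,2,0)}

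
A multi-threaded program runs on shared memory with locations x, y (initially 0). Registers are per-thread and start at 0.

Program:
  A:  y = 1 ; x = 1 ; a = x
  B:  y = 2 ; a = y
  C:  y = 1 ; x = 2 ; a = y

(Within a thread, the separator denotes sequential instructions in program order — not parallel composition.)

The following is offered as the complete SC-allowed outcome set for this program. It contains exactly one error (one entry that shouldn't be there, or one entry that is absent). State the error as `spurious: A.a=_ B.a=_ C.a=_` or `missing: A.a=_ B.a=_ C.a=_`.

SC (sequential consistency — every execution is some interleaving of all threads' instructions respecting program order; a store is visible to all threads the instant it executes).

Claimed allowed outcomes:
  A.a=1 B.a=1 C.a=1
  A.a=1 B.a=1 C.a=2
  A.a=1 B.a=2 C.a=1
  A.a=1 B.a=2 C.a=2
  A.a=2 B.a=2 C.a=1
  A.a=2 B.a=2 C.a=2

missing: A.a=2 B.a=1 C.a=1

outcome vector order: (A.a,B.a,C.a)
[SC] allowed = {1/1/1 1/1/2 1/2/1 1/2/2 2/1/1 2/2/1 2/2/2}
SC∖claimed = {2/1/1}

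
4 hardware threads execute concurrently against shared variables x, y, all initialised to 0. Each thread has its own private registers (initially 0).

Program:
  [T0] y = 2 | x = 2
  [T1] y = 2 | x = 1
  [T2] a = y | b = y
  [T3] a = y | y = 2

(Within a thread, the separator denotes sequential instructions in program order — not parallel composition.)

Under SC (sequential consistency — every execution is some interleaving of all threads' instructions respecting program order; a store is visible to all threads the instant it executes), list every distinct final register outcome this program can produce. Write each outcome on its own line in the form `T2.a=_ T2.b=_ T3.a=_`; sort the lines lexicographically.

T2.a=0 T2.b=0 T3.a=0
T2.a=0 T2.b=0 T3.a=2
T2.a=0 T2.b=2 T3.a=0
T2.a=0 T2.b=2 T3.a=2
T2.a=2 T2.b=2 T3.a=0
T2.a=2 T2.b=2 T3.a=2

outcome vector order: (T2.a,T2.b,T3.a)
|SC outcomes| = 6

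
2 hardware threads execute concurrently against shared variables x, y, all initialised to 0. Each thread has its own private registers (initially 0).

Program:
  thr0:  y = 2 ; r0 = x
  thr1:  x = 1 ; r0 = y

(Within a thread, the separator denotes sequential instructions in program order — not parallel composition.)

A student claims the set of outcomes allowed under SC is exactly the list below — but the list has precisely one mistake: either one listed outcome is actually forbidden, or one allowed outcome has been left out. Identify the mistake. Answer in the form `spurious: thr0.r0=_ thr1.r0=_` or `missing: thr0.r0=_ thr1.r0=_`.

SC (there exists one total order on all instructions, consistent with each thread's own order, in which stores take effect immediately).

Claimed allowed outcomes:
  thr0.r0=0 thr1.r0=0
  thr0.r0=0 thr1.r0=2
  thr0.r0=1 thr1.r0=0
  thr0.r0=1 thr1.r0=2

outcome vector order: (thr0.r0,thr1.r0)
[SC] allowed = {<0 2>, <1 0>, <1 2>}
claimed∖SC = {<0 0>}

spurious: thr0.r0=0 thr1.r0=0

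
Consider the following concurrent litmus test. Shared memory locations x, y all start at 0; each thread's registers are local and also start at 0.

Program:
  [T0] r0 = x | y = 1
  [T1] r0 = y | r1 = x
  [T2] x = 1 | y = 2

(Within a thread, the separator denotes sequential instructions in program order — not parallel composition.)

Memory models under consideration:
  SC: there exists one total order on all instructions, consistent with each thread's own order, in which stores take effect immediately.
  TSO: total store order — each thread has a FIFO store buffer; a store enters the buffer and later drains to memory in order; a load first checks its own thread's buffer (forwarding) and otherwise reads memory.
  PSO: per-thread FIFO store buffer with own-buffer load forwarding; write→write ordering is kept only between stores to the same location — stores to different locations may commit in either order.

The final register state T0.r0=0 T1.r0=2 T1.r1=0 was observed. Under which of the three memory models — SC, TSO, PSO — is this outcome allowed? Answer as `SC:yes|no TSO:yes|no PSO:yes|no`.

outcome vector order: (T0.r0,T1.r0,T1.r1)
SC (9): (0,0,0) (0,0,1) (0,1,0) (0,1,1) (0,2,1) (1,0,0) (1,0,1) (1,1,1) (1,2,1)
TSO (9): (0,0,0) (0,0,1) (0,1,0) (0,1,1) (0,2,1) (1,0,0) (1,0,1) (1,1,1) (1,2,1)
PSO (11): (0,0,0) (0,0,1) (0,1,0) (0,1,1) (0,2,0) (0,2,1) (1,0,0) (1,0,1) (1,1,1) (1,2,0) (1,2,1)
target (0,2,0) ∈ {PSO}

SC:no TSO:no PSO:yes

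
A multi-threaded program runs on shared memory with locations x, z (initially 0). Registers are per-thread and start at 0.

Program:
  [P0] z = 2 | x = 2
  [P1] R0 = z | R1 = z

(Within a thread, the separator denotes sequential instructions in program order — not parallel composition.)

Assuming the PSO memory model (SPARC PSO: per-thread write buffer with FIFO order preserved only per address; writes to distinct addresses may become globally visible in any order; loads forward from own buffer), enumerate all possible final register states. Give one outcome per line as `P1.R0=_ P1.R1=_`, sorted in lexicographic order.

P1.R0=0 P1.R1=0
P1.R0=0 P1.R1=2
P1.R0=2 P1.R1=2

outcome vector order: (P1.R0,P1.R1)
|PSO outcomes| = 3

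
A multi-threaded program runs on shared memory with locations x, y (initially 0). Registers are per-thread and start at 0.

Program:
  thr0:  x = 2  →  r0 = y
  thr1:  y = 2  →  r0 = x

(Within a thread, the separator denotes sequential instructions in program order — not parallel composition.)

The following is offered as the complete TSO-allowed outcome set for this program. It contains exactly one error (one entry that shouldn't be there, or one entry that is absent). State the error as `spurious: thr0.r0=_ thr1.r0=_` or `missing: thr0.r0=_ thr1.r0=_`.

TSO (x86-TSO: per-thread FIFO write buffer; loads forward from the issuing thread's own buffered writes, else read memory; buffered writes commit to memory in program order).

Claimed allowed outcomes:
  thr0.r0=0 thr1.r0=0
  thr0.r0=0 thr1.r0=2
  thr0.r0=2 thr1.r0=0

outcome vector order: (thr0.r0,thr1.r0)
TSO (4): <0 0> <0 2> <2 0> <2 2>
TSO∖claimed = {<2 2>}

missing: thr0.r0=2 thr1.r0=2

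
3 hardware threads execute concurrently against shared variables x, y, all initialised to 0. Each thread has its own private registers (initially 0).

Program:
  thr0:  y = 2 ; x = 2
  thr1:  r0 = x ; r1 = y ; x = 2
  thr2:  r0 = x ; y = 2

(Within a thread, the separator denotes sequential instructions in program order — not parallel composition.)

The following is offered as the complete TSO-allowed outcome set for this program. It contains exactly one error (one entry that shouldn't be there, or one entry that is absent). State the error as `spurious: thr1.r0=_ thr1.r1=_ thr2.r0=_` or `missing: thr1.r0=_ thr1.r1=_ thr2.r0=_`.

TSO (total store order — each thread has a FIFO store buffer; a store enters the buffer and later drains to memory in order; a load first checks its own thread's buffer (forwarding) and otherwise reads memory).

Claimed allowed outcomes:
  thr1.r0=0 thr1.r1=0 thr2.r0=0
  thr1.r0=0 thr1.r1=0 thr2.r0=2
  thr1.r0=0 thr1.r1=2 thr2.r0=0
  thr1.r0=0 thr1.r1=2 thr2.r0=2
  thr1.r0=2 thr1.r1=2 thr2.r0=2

missing: thr1.r0=2 thr1.r1=2 thr2.r0=0

outcome vector order: (thr1.r0,thr1.r1,thr2.r0)
under TSO → <0 0 0>, <0 0 2>, <0 2 0>, <0 2 2>, <2 2 0>, <2 2 2>
TSO∖claimed = {<2 2 0>}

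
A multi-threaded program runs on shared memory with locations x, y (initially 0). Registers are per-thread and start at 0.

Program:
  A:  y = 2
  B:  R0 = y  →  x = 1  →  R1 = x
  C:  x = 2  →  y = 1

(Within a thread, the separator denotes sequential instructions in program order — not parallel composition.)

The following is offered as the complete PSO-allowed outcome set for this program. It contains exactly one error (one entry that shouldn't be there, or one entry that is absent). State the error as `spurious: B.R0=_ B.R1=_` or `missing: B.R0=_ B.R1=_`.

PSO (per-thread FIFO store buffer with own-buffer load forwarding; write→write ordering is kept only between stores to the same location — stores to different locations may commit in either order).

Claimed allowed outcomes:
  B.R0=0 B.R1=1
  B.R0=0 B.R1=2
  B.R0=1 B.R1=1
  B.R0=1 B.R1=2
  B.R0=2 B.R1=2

missing: B.R0=2 B.R1=1

outcome vector order: (B.R0,B.R1)
PSO: 6 outcomes — {01 02 11 12 21 22}
PSO∖claimed = {21}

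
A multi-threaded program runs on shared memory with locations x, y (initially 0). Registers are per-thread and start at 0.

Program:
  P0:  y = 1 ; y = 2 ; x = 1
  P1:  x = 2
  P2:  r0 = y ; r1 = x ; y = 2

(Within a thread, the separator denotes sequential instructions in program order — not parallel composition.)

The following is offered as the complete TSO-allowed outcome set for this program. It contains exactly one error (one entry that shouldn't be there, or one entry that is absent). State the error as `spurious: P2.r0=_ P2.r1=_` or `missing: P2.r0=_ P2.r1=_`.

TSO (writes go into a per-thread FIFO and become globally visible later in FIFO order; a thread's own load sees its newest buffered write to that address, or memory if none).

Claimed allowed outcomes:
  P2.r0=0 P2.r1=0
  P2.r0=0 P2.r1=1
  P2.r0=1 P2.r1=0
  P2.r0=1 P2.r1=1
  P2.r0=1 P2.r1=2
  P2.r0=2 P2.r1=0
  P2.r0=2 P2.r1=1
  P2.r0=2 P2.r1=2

outcome vector order: (P2.r0,P2.r1)
under TSO → (0,0) (0,1) (0,2) (1,0) (1,1) (1,2) (2,0) (2,1) (2,2)
TSO∖claimed = {(0,2)}

missing: P2.r0=0 P2.r1=2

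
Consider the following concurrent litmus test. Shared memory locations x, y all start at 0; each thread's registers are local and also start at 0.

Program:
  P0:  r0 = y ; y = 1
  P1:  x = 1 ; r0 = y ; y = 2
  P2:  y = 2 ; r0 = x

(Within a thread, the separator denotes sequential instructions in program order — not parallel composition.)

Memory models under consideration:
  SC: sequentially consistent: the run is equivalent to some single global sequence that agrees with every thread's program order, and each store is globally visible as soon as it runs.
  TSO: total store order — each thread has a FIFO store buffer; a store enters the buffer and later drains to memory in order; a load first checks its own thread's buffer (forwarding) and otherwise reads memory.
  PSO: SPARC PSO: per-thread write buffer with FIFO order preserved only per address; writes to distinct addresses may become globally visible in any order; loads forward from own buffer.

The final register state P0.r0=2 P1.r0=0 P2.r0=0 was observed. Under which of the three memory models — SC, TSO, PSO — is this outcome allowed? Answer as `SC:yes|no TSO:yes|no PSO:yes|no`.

outcome vector order: (P0.r0,P1.r0,P2.r0)
SC (10): 0/0/1, 0/1/0, 0/1/1, 0/2/0, 0/2/1, 2/0/1, 2/1/0, 2/1/1, 2/2/0, 2/2/1
TSO (12): 0/0/0, 0/0/1, 0/1/0, 0/1/1, 0/2/0, 0/2/1, 2/0/0, 2/0/1, 2/1/0, 2/1/1, 2/2/0, 2/2/1
PSO (12): 0/0/0, 0/0/1, 0/1/0, 0/1/1, 0/2/0, 0/2/1, 2/0/0, 2/0/1, 2/1/0, 2/1/1, 2/2/0, 2/2/1
target 2/0/0 ∈ {TSO,PSO}

SC:no TSO:yes PSO:yes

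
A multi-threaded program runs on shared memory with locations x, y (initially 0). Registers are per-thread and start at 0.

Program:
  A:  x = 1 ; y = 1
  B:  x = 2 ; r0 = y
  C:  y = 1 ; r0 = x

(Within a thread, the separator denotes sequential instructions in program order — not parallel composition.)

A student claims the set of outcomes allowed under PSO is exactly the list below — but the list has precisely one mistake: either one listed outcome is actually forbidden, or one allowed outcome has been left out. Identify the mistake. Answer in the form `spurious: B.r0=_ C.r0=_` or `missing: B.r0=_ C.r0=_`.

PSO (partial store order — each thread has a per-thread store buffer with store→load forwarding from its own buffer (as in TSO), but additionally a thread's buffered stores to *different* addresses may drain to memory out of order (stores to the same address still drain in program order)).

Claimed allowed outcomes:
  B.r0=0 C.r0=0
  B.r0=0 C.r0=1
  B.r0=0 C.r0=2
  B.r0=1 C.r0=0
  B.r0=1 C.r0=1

missing: B.r0=1 C.r0=2

outcome vector order: (B.r0,C.r0)
[PSO] allowed = {<0 0> <0 1> <0 2> <1 0> <1 1> <1 2>}
PSO∖claimed = {<1 2>}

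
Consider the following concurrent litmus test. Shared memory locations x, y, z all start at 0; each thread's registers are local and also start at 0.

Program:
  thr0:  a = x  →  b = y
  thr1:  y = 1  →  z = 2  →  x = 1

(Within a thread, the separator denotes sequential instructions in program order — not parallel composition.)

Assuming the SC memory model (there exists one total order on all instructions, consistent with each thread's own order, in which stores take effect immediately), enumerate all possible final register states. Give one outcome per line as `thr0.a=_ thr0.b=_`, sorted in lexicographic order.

outcome vector order: (thr0.a,thr0.b)
|SC outcomes| = 3

thr0.a=0 thr0.b=0
thr0.a=0 thr0.b=1
thr0.a=1 thr0.b=1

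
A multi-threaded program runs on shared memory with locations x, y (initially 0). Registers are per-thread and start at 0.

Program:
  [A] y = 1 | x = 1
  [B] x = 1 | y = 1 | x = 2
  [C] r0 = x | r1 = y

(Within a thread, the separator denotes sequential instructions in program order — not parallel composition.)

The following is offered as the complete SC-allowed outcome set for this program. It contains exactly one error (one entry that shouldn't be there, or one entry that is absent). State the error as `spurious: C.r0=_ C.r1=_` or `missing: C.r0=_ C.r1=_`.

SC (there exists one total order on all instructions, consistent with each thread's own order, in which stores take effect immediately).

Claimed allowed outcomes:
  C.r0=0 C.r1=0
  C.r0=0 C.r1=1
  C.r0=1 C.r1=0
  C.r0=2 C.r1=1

missing: C.r0=1 C.r1=1

outcome vector order: (C.r0,C.r1)
[SC] allowed = {0/0, 0/1, 1/0, 1/1, 2/1}
SC∖claimed = {1/1}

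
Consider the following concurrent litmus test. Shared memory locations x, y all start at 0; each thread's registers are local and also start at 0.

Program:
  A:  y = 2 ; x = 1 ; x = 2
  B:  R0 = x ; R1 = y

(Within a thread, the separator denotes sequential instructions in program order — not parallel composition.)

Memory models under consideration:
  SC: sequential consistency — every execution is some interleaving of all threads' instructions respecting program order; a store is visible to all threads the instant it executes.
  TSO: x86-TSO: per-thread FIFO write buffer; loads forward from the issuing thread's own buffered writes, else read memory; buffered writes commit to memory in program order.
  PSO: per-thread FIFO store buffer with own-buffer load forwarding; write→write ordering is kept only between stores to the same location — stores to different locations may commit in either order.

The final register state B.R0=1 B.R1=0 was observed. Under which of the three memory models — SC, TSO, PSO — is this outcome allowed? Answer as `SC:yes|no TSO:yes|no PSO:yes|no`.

outcome vector order: (B.R0,B.R1)
[SC] allowed = {(0,0) (0,2) (1,2) (2,2)}
[TSO] allowed = {(0,0) (0,2) (1,2) (2,2)}
[PSO] allowed = {(0,0) (0,2) (1,0) (1,2) (2,0) (2,2)}
target (1,0) ∈ {PSO}

SC:no TSO:no PSO:yes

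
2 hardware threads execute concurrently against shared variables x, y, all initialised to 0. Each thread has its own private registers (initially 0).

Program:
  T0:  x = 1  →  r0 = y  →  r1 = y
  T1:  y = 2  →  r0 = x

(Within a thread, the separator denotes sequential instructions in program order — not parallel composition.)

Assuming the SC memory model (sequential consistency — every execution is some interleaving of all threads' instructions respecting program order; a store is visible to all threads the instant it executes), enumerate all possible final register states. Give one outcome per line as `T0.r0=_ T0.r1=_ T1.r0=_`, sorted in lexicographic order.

T0.r0=0 T0.r1=0 T1.r0=1
T0.r0=0 T0.r1=2 T1.r0=1
T0.r0=2 T0.r1=2 T1.r0=0
T0.r0=2 T0.r1=2 T1.r0=1

outcome vector order: (T0.r0,T0.r1,T1.r0)
|SC outcomes| = 4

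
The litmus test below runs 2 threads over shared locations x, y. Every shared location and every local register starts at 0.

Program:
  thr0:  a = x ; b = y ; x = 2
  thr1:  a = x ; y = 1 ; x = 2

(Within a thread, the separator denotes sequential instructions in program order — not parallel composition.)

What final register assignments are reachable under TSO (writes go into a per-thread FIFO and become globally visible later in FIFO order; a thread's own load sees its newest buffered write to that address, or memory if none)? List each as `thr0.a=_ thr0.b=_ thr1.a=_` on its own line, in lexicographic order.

outcome vector order: (thr0.a,thr0.b,thr1.a)
|TSO outcomes| = 4

thr0.a=0 thr0.b=0 thr1.a=0
thr0.a=0 thr0.b=0 thr1.a=2
thr0.a=0 thr0.b=1 thr1.a=0
thr0.a=2 thr0.b=1 thr1.a=0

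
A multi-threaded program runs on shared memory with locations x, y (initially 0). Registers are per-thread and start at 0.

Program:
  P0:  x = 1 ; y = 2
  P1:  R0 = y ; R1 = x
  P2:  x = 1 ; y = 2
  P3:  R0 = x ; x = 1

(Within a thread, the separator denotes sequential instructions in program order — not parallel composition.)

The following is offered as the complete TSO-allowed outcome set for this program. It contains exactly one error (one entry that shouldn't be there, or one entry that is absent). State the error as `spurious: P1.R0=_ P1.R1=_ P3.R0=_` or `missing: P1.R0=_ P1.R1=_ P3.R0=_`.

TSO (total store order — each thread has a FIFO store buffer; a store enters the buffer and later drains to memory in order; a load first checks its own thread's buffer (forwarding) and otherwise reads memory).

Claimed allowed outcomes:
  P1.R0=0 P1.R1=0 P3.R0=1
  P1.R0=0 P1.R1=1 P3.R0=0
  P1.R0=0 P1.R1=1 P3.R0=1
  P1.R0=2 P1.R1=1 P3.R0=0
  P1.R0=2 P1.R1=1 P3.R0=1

outcome vector order: (P1.R0,P1.R1,P3.R0)
under TSO → <0 0 0>; <0 0 1>; <0 1 0>; <0 1 1>; <2 1 0>; <2 1 1>
TSO∖claimed = {<0 0 0>}

missing: P1.R0=0 P1.R1=0 P3.R0=0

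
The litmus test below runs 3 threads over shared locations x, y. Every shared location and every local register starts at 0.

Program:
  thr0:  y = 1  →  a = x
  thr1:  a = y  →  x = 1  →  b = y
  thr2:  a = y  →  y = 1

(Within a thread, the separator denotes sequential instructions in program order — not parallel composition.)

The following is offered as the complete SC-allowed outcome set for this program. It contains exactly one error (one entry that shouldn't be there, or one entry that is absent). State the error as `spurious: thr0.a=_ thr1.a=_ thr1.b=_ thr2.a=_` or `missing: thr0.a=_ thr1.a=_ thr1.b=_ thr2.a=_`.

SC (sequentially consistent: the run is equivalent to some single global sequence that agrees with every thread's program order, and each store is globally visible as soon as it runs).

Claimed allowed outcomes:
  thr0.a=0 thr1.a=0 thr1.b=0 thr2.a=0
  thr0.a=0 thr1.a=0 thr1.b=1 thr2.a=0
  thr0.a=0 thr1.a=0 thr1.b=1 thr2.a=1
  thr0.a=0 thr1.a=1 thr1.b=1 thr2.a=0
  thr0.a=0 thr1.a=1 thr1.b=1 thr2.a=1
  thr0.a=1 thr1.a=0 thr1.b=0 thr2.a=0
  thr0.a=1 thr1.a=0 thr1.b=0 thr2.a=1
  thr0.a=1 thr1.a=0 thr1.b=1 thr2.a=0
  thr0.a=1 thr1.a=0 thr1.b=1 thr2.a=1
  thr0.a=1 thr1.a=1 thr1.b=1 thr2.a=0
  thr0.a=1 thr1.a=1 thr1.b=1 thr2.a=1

spurious: thr0.a=0 thr1.a=0 thr1.b=0 thr2.a=0

outcome vector order: (thr0.a,thr1.a,thr1.b,thr2.a)
SC (10): <0 0 1 0> <0 0 1 1> <0 1 1 0> <0 1 1 1> <1 0 0 0> <1 0 0 1> <1 0 1 0> <1 0 1 1> <1 1 1 0> <1 1 1 1>
claimed∖SC = {<0 0 0 0>}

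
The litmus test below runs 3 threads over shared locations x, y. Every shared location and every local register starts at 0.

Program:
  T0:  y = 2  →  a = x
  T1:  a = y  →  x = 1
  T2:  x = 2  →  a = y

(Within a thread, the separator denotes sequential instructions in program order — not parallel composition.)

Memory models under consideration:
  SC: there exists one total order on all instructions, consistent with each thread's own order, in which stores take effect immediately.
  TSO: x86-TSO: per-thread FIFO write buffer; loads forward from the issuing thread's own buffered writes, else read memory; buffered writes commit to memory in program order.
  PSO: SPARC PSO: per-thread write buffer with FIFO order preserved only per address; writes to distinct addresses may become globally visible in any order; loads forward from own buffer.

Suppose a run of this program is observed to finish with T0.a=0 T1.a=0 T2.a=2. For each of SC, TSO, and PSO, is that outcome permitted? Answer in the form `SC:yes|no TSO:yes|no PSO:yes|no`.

outcome vector order: (T0.a,T1.a,T2.a)
[SC] allowed = {(0,0,2); (0,2,2); (1,0,0); (1,0,2); (1,2,0); (1,2,2); (2,0,0); (2,0,2); (2,2,0); (2,2,2)}
[TSO] allowed = {(0,0,0); (0,0,2); (0,2,0); (0,2,2); (1,0,0); (1,0,2); (1,2,0); (1,2,2); (2,0,0); (2,0,2); (2,2,0); (2,2,2)}
[PSO] allowed = {(0,0,0); (0,0,2); (0,2,0); (0,2,2); (1,0,0); (1,0,2); (1,2,0); (1,2,2); (2,0,0); (2,0,2); (2,2,0); (2,2,2)}
target (0,0,2) ∈ {SC,TSO,PSO}

SC:yes TSO:yes PSO:yes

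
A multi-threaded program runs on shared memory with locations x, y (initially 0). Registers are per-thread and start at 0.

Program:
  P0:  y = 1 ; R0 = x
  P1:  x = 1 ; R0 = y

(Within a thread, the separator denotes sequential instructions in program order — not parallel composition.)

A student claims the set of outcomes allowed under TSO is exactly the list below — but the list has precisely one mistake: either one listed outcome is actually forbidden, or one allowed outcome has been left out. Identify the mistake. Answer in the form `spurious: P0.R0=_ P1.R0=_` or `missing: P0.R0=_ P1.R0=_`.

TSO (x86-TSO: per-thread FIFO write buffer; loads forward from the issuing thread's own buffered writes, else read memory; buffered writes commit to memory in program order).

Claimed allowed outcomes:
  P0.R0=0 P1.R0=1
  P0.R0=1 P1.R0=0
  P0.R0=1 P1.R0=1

missing: P0.R0=0 P1.R0=0

outcome vector order: (P0.R0,P1.R0)
TSO (4): (0,0), (0,1), (1,0), (1,1)
TSO∖claimed = {(0,0)}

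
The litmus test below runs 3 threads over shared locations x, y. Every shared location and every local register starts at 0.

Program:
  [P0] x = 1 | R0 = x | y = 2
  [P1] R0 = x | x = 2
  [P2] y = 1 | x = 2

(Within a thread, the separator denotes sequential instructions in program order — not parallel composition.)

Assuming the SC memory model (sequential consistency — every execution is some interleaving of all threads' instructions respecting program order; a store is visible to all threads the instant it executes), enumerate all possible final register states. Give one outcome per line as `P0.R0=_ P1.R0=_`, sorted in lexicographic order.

outcome vector order: (P0.R0,P1.R0)
|SC outcomes| = 6

P0.R0=1 P1.R0=0
P0.R0=1 P1.R0=1
P0.R0=1 P1.R0=2
P0.R0=2 P1.R0=0
P0.R0=2 P1.R0=1
P0.R0=2 P1.R0=2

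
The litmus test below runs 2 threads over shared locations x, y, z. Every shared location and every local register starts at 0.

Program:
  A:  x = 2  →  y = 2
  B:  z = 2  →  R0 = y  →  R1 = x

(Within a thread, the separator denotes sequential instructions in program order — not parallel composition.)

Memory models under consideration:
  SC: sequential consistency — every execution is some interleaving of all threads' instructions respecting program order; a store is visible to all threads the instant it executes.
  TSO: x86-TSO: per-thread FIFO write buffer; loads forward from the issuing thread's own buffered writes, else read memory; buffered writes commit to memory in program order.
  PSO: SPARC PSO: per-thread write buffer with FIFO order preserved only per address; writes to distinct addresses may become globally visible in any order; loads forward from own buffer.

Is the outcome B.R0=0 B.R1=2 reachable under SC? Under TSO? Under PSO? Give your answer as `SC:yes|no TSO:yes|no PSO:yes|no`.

outcome vector order: (B.R0,B.R1)
[SC] allowed = {<0 0>; <0 2>; <2 2>}
[TSO] allowed = {<0 0>; <0 2>; <2 2>}
[PSO] allowed = {<0 0>; <0 2>; <2 0>; <2 2>}
target <0 2> ∈ {SC,TSO,PSO}

SC:yes TSO:yes PSO:yes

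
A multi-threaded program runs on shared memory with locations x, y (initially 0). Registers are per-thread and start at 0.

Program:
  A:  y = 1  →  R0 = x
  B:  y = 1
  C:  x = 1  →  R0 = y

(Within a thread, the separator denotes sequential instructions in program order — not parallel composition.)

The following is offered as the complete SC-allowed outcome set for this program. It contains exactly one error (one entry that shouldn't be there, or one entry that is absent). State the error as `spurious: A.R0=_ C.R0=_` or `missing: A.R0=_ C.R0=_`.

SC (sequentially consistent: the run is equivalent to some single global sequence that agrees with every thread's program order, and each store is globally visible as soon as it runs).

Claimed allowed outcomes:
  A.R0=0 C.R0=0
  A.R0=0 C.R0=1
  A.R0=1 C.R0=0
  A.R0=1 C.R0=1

outcome vector order: (A.R0,C.R0)
SC (3): (0,1), (1,0), (1,1)
claimed∖SC = {(0,0)}

spurious: A.R0=0 C.R0=0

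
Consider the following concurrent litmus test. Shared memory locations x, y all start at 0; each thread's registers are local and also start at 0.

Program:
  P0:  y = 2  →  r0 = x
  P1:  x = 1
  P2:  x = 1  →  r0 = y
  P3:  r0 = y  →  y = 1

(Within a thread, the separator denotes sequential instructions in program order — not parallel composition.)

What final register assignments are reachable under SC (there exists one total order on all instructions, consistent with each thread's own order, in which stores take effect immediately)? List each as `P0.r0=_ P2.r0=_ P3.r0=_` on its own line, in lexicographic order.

outcome vector order: (P0.r0,P2.r0,P3.r0)
|SC outcomes| = 10

P0.r0=0 P2.r0=1 P3.r0=0
P0.r0=0 P2.r0=1 P3.r0=2
P0.r0=0 P2.r0=2 P3.r0=0
P0.r0=0 P2.r0=2 P3.r0=2
P0.r0=1 P2.r0=0 P3.r0=0
P0.r0=1 P2.r0=0 P3.r0=2
P0.r0=1 P2.r0=1 P3.r0=0
P0.r0=1 P2.r0=1 P3.r0=2
P0.r0=1 P2.r0=2 P3.r0=0
P0.r0=1 P2.r0=2 P3.r0=2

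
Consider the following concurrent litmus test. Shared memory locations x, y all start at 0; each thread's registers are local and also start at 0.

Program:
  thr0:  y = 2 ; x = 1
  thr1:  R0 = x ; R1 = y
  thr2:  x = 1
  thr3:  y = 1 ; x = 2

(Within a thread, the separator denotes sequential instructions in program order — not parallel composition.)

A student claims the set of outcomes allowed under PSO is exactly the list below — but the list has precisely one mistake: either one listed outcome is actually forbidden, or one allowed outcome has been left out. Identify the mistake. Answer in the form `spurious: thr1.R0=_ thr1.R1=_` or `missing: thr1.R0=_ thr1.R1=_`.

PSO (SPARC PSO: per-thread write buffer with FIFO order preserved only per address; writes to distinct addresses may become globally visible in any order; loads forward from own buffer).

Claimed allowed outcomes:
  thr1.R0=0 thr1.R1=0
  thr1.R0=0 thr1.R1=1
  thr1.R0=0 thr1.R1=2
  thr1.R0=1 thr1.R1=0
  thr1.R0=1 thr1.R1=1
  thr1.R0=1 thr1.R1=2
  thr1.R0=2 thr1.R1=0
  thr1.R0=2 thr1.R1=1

missing: thr1.R0=2 thr1.R1=2

outcome vector order: (thr1.R0,thr1.R1)
PSO (9): (0,0); (0,1); (0,2); (1,0); (1,1); (1,2); (2,0); (2,1); (2,2)
PSO∖claimed = {(2,2)}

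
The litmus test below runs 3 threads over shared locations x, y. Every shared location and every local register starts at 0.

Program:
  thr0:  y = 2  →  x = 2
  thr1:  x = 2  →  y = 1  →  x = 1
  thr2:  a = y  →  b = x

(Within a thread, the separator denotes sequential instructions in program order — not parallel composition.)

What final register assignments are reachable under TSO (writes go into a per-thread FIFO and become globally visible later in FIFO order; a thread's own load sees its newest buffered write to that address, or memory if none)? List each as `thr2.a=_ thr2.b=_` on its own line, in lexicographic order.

thr2.a=0 thr2.b=0
thr2.a=0 thr2.b=1
thr2.a=0 thr2.b=2
thr2.a=1 thr2.b=1
thr2.a=1 thr2.b=2
thr2.a=2 thr2.b=0
thr2.a=2 thr2.b=1
thr2.a=2 thr2.b=2

outcome vector order: (thr2.a,thr2.b)
|TSO outcomes| = 8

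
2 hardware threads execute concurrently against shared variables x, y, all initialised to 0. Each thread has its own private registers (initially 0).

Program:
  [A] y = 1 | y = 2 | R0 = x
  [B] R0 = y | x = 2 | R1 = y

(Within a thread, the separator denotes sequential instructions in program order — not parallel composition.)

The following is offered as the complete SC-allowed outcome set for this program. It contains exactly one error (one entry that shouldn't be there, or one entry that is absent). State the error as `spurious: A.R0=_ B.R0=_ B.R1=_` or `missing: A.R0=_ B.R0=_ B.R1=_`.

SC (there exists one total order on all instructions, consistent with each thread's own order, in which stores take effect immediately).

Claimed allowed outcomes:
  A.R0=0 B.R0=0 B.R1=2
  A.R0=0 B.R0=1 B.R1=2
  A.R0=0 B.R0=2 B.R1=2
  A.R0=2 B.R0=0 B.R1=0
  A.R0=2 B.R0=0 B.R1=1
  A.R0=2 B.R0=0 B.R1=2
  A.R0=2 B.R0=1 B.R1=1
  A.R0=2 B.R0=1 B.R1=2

missing: A.R0=2 B.R0=2 B.R1=2

outcome vector order: (A.R0,B.R0,B.R1)
[SC] allowed = {0/0/2; 0/1/2; 0/2/2; 2/0/0; 2/0/1; 2/0/2; 2/1/1; 2/1/2; 2/2/2}
SC∖claimed = {2/2/2}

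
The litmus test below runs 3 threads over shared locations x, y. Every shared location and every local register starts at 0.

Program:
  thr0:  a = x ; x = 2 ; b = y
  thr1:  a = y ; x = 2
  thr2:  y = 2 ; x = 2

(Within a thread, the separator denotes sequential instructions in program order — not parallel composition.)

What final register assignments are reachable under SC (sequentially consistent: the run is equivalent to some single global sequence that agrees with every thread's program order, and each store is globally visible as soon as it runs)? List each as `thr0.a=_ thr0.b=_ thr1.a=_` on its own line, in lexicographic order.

thr0.a=0 thr0.b=0 thr1.a=0
thr0.a=0 thr0.b=0 thr1.a=2
thr0.a=0 thr0.b=2 thr1.a=0
thr0.a=0 thr0.b=2 thr1.a=2
thr0.a=2 thr0.b=0 thr1.a=0
thr0.a=2 thr0.b=2 thr1.a=0
thr0.a=2 thr0.b=2 thr1.a=2

outcome vector order: (thr0.a,thr0.b,thr1.a)
|SC outcomes| = 7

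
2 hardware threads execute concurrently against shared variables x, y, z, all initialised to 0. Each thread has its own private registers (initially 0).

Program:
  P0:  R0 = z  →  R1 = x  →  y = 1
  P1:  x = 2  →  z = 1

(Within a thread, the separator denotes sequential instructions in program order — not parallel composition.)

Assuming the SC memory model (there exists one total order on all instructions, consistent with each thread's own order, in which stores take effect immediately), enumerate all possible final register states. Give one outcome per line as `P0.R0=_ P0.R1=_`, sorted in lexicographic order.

outcome vector order: (P0.R0,P0.R1)
|SC outcomes| = 3

P0.R0=0 P0.R1=0
P0.R0=0 P0.R1=2
P0.R0=1 P0.R1=2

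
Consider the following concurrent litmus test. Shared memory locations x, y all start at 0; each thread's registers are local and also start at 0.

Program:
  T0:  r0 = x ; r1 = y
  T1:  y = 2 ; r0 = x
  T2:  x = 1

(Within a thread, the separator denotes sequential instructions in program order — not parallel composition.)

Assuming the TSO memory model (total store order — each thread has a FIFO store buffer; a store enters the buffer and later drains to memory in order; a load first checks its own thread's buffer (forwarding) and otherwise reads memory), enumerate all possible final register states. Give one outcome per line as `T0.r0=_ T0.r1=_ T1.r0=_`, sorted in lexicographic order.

T0.r0=0 T0.r1=0 T1.r0=0
T0.r0=0 T0.r1=0 T1.r0=1
T0.r0=0 T0.r1=2 T1.r0=0
T0.r0=0 T0.r1=2 T1.r0=1
T0.r0=1 T0.r1=0 T1.r0=0
T0.r0=1 T0.r1=0 T1.r0=1
T0.r0=1 T0.r1=2 T1.r0=0
T0.r0=1 T0.r1=2 T1.r0=1

outcome vector order: (T0.r0,T0.r1,T1.r0)
|TSO outcomes| = 8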